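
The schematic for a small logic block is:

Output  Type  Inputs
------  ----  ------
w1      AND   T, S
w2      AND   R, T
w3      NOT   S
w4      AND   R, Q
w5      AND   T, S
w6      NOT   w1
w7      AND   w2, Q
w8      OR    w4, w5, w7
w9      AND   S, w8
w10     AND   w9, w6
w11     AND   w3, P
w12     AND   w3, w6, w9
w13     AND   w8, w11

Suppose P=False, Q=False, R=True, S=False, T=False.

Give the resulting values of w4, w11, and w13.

w4 = False, w11 = False, w13 = False

w2 = R AND T = True AND False = False
w3 = NOT S = NOT False = True
w4 = R AND Q = True AND False = False
w5 = T AND S = False AND False = False
w7 = w2 AND Q = False AND False = False
w8 = w4 OR w5 OR w7 = False OR False OR False = False
w11 = w3 AND P = True AND False = False
w13 = w8 AND w11 = False AND False = False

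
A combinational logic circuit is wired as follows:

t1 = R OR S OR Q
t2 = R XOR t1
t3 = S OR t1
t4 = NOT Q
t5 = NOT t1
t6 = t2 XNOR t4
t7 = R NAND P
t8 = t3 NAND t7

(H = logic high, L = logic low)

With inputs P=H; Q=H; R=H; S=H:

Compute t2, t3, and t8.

t1 = R OR S OR Q = H OR H OR H = H
t2 = R XOR t1 = H XOR H = L
t3 = S OR t1 = H OR H = H
t7 = R NAND P = H NAND H = L
t8 = t3 NAND t7 = H NAND L = H

t2 = L, t3 = H, t8 = H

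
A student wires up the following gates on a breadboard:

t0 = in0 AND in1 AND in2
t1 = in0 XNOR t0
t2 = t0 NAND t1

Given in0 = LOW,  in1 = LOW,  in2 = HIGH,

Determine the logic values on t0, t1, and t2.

t0 = in0 AND in1 AND in2 = LOW AND LOW AND HIGH = LOW
t1 = in0 XNOR t0 = LOW XNOR LOW = HIGH
t2 = t0 NAND t1 = LOW NAND HIGH = HIGH

t0 = LOW  t1 = HIGH  t2 = HIGH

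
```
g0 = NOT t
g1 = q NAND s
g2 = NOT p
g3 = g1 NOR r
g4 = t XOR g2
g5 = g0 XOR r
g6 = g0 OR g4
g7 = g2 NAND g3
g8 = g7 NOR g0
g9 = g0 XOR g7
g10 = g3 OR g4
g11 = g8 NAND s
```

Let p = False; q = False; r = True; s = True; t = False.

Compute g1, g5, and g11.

g0 = NOT t = NOT False = True
g1 = q NAND s = False NAND True = True
g2 = NOT p = NOT False = True
g3 = g1 NOR r = True NOR True = False
g5 = g0 XOR r = True XOR True = False
g7 = g2 NAND g3 = True NAND False = True
g8 = g7 NOR g0 = True NOR True = False
g11 = g8 NAND s = False NAND True = True

g1 = True  g5 = False  g11 = True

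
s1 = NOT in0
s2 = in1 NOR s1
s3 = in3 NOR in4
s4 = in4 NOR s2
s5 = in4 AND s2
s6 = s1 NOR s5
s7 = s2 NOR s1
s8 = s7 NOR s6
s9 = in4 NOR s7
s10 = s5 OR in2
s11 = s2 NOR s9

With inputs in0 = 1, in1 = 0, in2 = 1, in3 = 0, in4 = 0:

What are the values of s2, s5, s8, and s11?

s1 = NOT in0 = NOT 1 = 0
s2 = in1 NOR s1 = 0 NOR 0 = 1
s5 = in4 AND s2 = 0 AND 1 = 0
s6 = s1 NOR s5 = 0 NOR 0 = 1
s7 = s2 NOR s1 = 1 NOR 0 = 0
s8 = s7 NOR s6 = 0 NOR 1 = 0
s9 = in4 NOR s7 = 0 NOR 0 = 1
s11 = s2 NOR s9 = 1 NOR 1 = 0

s2 = 1, s5 = 0, s8 = 0, s11 = 0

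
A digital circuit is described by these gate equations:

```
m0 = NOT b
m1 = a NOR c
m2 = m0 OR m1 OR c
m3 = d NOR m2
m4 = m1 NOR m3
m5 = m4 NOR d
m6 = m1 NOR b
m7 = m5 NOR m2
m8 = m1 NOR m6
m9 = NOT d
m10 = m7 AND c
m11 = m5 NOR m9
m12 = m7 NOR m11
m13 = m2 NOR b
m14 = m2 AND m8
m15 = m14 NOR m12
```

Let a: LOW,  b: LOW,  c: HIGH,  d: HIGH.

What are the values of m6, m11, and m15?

m6 = HIGH, m11 = HIGH, m15 = HIGH

m0 = NOT b = NOT LOW = HIGH
m1 = a NOR c = LOW NOR HIGH = LOW
m2 = m0 OR m1 OR c = HIGH OR LOW OR HIGH = HIGH
m3 = d NOR m2 = HIGH NOR HIGH = LOW
m4 = m1 NOR m3 = LOW NOR LOW = HIGH
m5 = m4 NOR d = HIGH NOR HIGH = LOW
m6 = m1 NOR b = LOW NOR LOW = HIGH
m7 = m5 NOR m2 = LOW NOR HIGH = LOW
m8 = m1 NOR m6 = LOW NOR HIGH = LOW
m9 = NOT d = NOT HIGH = LOW
m11 = m5 NOR m9 = LOW NOR LOW = HIGH
m12 = m7 NOR m11 = LOW NOR HIGH = LOW
m14 = m2 AND m8 = HIGH AND LOW = LOW
m15 = m14 NOR m12 = LOW NOR LOW = HIGH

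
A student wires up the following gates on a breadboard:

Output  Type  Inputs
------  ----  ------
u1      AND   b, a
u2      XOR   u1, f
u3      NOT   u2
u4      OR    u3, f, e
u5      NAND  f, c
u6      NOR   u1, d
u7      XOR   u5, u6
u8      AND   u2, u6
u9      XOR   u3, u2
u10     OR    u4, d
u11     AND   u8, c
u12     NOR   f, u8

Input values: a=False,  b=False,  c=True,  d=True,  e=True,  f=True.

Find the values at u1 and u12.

u1 = False, u12 = False

u1 = b AND a = False AND False = False
u2 = u1 XOR f = False XOR True = True
u6 = u1 NOR d = False NOR True = False
u8 = u2 AND u6 = True AND False = False
u12 = f NOR u8 = True NOR False = False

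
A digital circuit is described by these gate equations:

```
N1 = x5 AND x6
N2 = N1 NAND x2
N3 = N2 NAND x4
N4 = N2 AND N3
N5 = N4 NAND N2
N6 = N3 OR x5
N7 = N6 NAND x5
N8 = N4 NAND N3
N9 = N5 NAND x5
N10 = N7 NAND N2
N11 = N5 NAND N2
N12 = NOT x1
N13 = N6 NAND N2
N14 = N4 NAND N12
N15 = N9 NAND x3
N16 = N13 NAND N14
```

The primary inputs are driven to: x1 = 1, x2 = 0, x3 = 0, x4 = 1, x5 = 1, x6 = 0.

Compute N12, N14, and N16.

N12 = 0, N14 = 1, N16 = 1

N1 = x5 AND x6 = 1 AND 0 = 0
N2 = N1 NAND x2 = 0 NAND 0 = 1
N3 = N2 NAND x4 = 1 NAND 1 = 0
N4 = N2 AND N3 = 1 AND 0 = 0
N6 = N3 OR x5 = 0 OR 1 = 1
N12 = NOT x1 = NOT 1 = 0
N13 = N6 NAND N2 = 1 NAND 1 = 0
N14 = N4 NAND N12 = 0 NAND 0 = 1
N16 = N13 NAND N14 = 0 NAND 1 = 1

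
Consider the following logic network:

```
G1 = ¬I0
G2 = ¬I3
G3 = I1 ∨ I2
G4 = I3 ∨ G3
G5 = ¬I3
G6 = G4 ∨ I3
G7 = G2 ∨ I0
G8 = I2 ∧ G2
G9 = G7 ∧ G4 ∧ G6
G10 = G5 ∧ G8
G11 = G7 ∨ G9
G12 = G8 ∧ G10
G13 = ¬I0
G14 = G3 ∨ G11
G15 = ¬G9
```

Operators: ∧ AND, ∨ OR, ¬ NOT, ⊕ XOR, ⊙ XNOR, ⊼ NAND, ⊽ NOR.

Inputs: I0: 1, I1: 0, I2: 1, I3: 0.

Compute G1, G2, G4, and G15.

G1 = NOT I0 = NOT 1 = 0
G2 = NOT I3 = NOT 0 = 1
G3 = I1 OR I2 = 0 OR 1 = 1
G4 = I3 OR G3 = 0 OR 1 = 1
G6 = G4 OR I3 = 1 OR 0 = 1
G7 = G2 OR I0 = 1 OR 1 = 1
G9 = G7 AND G4 AND G6 = 1 AND 1 AND 1 = 1
G15 = NOT G9 = NOT 1 = 0

G1 = 0, G2 = 1, G4 = 1, G15 = 0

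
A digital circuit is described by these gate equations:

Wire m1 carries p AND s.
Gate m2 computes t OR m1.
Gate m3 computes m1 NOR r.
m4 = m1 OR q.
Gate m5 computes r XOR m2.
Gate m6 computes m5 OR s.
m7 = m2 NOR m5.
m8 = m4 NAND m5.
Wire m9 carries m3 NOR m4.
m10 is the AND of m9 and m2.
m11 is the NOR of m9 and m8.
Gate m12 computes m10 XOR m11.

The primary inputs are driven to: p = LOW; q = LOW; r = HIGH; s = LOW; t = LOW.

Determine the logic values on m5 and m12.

m5 = HIGH, m12 = LOW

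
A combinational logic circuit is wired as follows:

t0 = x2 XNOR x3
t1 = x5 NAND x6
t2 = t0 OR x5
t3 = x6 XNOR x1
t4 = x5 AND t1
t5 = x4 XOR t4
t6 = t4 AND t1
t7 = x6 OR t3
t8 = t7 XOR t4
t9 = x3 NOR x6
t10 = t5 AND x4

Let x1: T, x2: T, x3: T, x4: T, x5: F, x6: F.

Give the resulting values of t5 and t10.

t5 = T, t10 = T

t1 = x5 NAND x6 = F NAND F = T
t4 = x5 AND t1 = F AND T = F
t5 = x4 XOR t4 = T XOR F = T
t10 = t5 AND x4 = T AND T = T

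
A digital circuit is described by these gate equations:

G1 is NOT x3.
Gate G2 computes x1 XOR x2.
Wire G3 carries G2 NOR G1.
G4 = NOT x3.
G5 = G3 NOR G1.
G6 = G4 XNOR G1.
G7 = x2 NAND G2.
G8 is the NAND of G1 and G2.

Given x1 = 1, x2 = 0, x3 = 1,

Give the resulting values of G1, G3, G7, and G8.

G1 = NOT x3 = NOT 1 = 0
G2 = x1 XOR x2 = 1 XOR 0 = 1
G3 = G2 NOR G1 = 1 NOR 0 = 0
G7 = x2 NAND G2 = 0 NAND 1 = 1
G8 = G1 NAND G2 = 0 NAND 1 = 1

G1 = 0; G3 = 0; G7 = 1; G8 = 1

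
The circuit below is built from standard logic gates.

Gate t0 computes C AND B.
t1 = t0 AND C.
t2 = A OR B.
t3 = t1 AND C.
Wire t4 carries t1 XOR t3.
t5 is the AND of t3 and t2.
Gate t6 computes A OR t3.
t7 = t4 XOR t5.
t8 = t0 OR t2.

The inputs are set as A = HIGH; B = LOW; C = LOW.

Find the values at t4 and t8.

t4 = LOW, t8 = HIGH

t0 = C AND B = LOW AND LOW = LOW
t1 = t0 AND C = LOW AND LOW = LOW
t2 = A OR B = HIGH OR LOW = HIGH
t3 = t1 AND C = LOW AND LOW = LOW
t4 = t1 XOR t3 = LOW XOR LOW = LOW
t8 = t0 OR t2 = LOW OR HIGH = HIGH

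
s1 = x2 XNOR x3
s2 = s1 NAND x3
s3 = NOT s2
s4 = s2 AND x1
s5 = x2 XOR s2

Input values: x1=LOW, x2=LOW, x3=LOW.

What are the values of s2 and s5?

s1 = x2 XNOR x3 = LOW XNOR LOW = HIGH
s2 = s1 NAND x3 = HIGH NAND LOW = HIGH
s5 = x2 XOR s2 = LOW XOR HIGH = HIGH

s2 = HIGH, s5 = HIGH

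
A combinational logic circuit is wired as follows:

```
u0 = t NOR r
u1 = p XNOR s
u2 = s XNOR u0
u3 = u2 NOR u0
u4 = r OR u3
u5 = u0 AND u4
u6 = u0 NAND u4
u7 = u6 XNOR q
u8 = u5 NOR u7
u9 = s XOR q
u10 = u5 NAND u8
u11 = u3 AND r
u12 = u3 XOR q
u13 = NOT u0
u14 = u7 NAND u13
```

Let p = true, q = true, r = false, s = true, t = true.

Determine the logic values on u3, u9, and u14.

u0 = t NOR r = true NOR false = false
u2 = s XNOR u0 = true XNOR false = false
u3 = u2 NOR u0 = false NOR false = true
u4 = r OR u3 = false OR true = true
u6 = u0 NAND u4 = false NAND true = true
u7 = u6 XNOR q = true XNOR true = true
u9 = s XOR q = true XOR true = false
u13 = NOT u0 = NOT false = true
u14 = u7 NAND u13 = true NAND true = false

u3 = true  u9 = false  u14 = false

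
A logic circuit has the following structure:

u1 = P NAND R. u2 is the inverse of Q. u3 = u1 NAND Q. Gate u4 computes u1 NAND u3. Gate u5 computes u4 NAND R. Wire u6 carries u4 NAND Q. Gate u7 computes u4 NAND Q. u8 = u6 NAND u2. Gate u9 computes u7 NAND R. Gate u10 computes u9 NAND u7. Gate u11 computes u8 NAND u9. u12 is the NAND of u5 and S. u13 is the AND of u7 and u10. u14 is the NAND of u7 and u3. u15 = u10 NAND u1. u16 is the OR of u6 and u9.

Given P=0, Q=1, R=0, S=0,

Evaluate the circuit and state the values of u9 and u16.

u9 = 1, u16 = 1

u1 = P NAND R = 0 NAND 0 = 1
u3 = u1 NAND Q = 1 NAND 1 = 0
u4 = u1 NAND u3 = 1 NAND 0 = 1
u6 = u4 NAND Q = 1 NAND 1 = 0
u7 = u4 NAND Q = 1 NAND 1 = 0
u9 = u7 NAND R = 0 NAND 0 = 1
u16 = u6 OR u9 = 0 OR 1 = 1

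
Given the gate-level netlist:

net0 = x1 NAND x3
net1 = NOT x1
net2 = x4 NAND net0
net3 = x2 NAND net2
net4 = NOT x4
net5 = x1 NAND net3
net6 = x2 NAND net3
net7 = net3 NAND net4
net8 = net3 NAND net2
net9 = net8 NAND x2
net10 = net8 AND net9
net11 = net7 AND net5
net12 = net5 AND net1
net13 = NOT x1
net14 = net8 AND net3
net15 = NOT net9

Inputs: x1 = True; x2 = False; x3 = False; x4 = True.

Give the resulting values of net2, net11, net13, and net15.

net2 = False, net11 = False, net13 = False, net15 = False

net0 = x1 NAND x3 = True NAND False = True
net2 = x4 NAND net0 = True NAND True = False
net3 = x2 NAND net2 = False NAND False = True
net4 = NOT x4 = NOT True = False
net5 = x1 NAND net3 = True NAND True = False
net7 = net3 NAND net4 = True NAND False = True
net8 = net3 NAND net2 = True NAND False = True
net9 = net8 NAND x2 = True NAND False = True
net11 = net7 AND net5 = True AND False = False
net13 = NOT x1 = NOT True = False
net15 = NOT net9 = NOT True = False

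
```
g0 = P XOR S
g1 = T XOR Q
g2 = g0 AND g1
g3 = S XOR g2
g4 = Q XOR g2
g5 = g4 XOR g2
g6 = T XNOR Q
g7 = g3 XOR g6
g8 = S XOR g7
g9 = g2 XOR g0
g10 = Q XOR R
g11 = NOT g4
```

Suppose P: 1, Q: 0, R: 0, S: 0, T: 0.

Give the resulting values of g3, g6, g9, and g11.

g3 = 0  g6 = 1  g9 = 1  g11 = 1

g0 = P XOR S = 1 XOR 0 = 1
g1 = T XOR Q = 0 XOR 0 = 0
g2 = g0 AND g1 = 1 AND 0 = 0
g3 = S XOR g2 = 0 XOR 0 = 0
g4 = Q XOR g2 = 0 XOR 0 = 0
g6 = T XNOR Q = 0 XNOR 0 = 1
g9 = g2 XOR g0 = 0 XOR 1 = 1
g11 = NOT g4 = NOT 0 = 1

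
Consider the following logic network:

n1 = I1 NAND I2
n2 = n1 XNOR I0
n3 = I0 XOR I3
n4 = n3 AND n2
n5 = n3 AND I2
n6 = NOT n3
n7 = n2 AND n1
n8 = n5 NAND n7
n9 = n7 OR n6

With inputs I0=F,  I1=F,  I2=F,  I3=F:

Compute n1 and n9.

n1 = I1 NAND I2 = F NAND F = T
n2 = n1 XNOR I0 = T XNOR F = F
n3 = I0 XOR I3 = F XOR F = F
n6 = NOT n3 = NOT F = T
n7 = n2 AND n1 = F AND T = F
n9 = n7 OR n6 = F OR T = T

n1 = T, n9 = T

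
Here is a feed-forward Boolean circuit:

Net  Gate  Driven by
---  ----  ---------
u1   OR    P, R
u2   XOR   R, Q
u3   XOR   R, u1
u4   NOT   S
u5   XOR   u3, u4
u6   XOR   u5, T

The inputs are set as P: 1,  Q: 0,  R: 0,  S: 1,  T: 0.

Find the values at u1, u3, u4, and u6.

u1 = P OR R = 1 OR 0 = 1
u3 = R XOR u1 = 0 XOR 1 = 1
u4 = NOT S = NOT 1 = 0
u5 = u3 XOR u4 = 1 XOR 0 = 1
u6 = u5 XOR T = 1 XOR 0 = 1

u1 = 1  u3 = 1  u4 = 0  u6 = 1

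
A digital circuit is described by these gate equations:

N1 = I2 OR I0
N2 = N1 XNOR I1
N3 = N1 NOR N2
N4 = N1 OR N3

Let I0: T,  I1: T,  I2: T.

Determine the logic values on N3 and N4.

N3 = F, N4 = T

N1 = I2 OR I0 = T OR T = T
N2 = N1 XNOR I1 = T XNOR T = T
N3 = N1 NOR N2 = T NOR T = F
N4 = N1 OR N3 = T OR F = T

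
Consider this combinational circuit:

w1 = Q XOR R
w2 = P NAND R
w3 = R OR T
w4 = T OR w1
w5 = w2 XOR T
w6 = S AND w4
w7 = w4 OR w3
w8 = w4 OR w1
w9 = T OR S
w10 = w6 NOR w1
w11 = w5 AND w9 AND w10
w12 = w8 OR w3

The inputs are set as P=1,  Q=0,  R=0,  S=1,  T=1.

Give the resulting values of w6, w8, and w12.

w1 = Q XOR R = 0 XOR 0 = 0
w3 = R OR T = 0 OR 1 = 1
w4 = T OR w1 = 1 OR 0 = 1
w6 = S AND w4 = 1 AND 1 = 1
w8 = w4 OR w1 = 1 OR 0 = 1
w12 = w8 OR w3 = 1 OR 1 = 1

w6 = 1; w8 = 1; w12 = 1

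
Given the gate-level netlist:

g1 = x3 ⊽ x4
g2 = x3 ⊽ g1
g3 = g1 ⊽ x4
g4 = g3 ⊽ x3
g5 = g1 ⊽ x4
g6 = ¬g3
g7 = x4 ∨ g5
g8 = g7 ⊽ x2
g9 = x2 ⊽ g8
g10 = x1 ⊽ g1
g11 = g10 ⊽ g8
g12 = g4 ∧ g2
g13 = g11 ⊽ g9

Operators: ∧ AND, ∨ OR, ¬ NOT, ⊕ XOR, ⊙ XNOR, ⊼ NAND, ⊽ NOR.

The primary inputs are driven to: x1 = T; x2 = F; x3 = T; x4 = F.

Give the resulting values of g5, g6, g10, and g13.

g1 = x3 NOR x4 = T NOR F = F
g3 = g1 NOR x4 = F NOR F = T
g5 = g1 NOR x4 = F NOR F = T
g6 = NOT g3 = NOT T = F
g7 = x4 OR g5 = F OR T = T
g8 = g7 NOR x2 = T NOR F = F
g9 = x2 NOR g8 = F NOR F = T
g10 = x1 NOR g1 = T NOR F = F
g11 = g10 NOR g8 = F NOR F = T
g13 = g11 NOR g9 = T NOR T = F

g5 = T, g6 = F, g10 = F, g13 = F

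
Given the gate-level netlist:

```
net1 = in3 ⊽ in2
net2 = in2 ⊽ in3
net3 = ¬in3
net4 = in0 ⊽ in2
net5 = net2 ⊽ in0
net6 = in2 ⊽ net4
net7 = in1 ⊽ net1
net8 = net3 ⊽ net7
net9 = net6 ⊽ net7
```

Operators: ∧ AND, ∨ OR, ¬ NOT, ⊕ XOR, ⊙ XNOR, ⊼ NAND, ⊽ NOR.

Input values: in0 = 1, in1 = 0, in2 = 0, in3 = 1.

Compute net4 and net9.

net4 = 0  net9 = 0

net1 = in3 NOR in2 = 1 NOR 0 = 0
net4 = in0 NOR in2 = 1 NOR 0 = 0
net6 = in2 NOR net4 = 0 NOR 0 = 1
net7 = in1 NOR net1 = 0 NOR 0 = 1
net9 = net6 NOR net7 = 1 NOR 1 = 0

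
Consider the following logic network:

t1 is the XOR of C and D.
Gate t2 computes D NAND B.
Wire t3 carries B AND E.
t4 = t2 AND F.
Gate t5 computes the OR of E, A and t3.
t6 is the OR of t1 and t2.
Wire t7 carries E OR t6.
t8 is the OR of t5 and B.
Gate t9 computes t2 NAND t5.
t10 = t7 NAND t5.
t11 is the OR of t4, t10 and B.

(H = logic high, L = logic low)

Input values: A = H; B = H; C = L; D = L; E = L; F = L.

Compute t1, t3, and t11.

t1 = C XOR D = L XOR L = L
t2 = D NAND B = L NAND H = H
t3 = B AND E = H AND L = L
t4 = t2 AND F = H AND L = L
t5 = E OR A OR t3 = L OR H OR L = H
t6 = t1 OR t2 = L OR H = H
t7 = E OR t6 = L OR H = H
t10 = t7 NAND t5 = H NAND H = L
t11 = t4 OR t10 OR B = L OR L OR H = H

t1 = L, t3 = L, t11 = H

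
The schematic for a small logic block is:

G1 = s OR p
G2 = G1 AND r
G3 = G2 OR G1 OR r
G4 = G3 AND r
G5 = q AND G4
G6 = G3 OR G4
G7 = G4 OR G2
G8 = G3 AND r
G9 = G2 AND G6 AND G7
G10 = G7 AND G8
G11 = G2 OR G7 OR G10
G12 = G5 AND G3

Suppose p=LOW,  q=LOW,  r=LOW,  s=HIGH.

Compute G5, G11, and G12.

G5 = LOW; G11 = LOW; G12 = LOW

G1 = s OR p = HIGH OR LOW = HIGH
G2 = G1 AND r = HIGH AND LOW = LOW
G3 = G2 OR G1 OR r = LOW OR HIGH OR LOW = HIGH
G4 = G3 AND r = HIGH AND LOW = LOW
G5 = q AND G4 = LOW AND LOW = LOW
G7 = G4 OR G2 = LOW OR LOW = LOW
G8 = G3 AND r = HIGH AND LOW = LOW
G10 = G7 AND G8 = LOW AND LOW = LOW
G11 = G2 OR G7 OR G10 = LOW OR LOW OR LOW = LOW
G12 = G5 AND G3 = LOW AND HIGH = LOW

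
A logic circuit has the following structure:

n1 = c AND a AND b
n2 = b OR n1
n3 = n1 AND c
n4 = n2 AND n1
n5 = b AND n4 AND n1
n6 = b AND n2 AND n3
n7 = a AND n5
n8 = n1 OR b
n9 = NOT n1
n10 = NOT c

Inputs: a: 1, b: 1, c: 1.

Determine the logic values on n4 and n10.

n1 = c AND a AND b = 1 AND 1 AND 1 = 1
n2 = b OR n1 = 1 OR 1 = 1
n4 = n2 AND n1 = 1 AND 1 = 1
n10 = NOT c = NOT 1 = 0

n4 = 1  n10 = 0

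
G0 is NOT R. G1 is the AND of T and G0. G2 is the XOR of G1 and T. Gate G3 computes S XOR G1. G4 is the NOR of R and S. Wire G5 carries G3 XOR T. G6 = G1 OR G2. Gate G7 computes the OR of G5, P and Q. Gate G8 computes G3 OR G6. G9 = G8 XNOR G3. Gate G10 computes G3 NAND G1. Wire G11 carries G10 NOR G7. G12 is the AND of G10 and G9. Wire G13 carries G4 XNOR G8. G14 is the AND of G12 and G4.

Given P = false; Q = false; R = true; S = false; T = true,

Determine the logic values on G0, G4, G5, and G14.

G0 = NOT R = NOT true = false
G1 = T AND G0 = true AND false = false
G2 = G1 XOR T = false XOR true = true
G3 = S XOR G1 = false XOR false = false
G4 = R NOR S = true NOR false = false
G5 = G3 XOR T = false XOR true = true
G6 = G1 OR G2 = false OR true = true
G8 = G3 OR G6 = false OR true = true
G9 = G8 XNOR G3 = true XNOR false = false
G10 = G3 NAND G1 = false NAND false = true
G12 = G10 AND G9 = true AND false = false
G14 = G12 AND G4 = false AND false = false

G0 = false; G4 = false; G5 = true; G14 = false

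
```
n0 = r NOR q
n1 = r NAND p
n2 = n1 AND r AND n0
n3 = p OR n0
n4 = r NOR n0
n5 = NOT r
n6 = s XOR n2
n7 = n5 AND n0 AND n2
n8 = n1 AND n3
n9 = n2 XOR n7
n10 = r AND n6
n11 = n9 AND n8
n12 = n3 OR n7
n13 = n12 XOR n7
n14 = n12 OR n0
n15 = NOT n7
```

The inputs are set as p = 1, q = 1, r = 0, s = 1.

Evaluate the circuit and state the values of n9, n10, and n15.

n9 = 0, n10 = 0, n15 = 1

n0 = r NOR q = 0 NOR 1 = 0
n1 = r NAND p = 0 NAND 1 = 1
n2 = n1 AND r AND n0 = 1 AND 0 AND 0 = 0
n5 = NOT r = NOT 0 = 1
n6 = s XOR n2 = 1 XOR 0 = 1
n7 = n5 AND n0 AND n2 = 1 AND 0 AND 0 = 0
n9 = n2 XOR n7 = 0 XOR 0 = 0
n10 = r AND n6 = 0 AND 1 = 0
n15 = NOT n7 = NOT 0 = 1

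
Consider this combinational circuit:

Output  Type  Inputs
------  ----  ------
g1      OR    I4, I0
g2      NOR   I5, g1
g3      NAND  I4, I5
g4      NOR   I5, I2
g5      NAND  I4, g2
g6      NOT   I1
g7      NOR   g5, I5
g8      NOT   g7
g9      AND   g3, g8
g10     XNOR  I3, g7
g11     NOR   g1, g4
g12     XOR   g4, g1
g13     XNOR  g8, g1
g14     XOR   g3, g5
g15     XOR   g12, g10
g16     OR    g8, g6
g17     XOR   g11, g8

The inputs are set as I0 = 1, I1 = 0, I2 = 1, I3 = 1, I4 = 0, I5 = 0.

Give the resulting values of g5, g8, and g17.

g1 = I4 OR I0 = 0 OR 1 = 1
g2 = I5 NOR g1 = 0 NOR 1 = 0
g4 = I5 NOR I2 = 0 NOR 1 = 0
g5 = I4 NAND g2 = 0 NAND 0 = 1
g7 = g5 NOR I5 = 1 NOR 0 = 0
g8 = NOT g7 = NOT 0 = 1
g11 = g1 NOR g4 = 1 NOR 0 = 0
g17 = g11 XOR g8 = 0 XOR 1 = 1

g5 = 1; g8 = 1; g17 = 1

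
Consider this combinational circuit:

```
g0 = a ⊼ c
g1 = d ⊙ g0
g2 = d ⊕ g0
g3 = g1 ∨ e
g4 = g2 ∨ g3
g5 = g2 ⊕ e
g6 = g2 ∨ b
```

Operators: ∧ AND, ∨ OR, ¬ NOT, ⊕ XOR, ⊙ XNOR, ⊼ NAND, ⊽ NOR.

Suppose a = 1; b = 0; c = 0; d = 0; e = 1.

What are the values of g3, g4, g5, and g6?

g0 = a NAND c = 1 NAND 0 = 1
g1 = d XNOR g0 = 0 XNOR 1 = 0
g2 = d XOR g0 = 0 XOR 1 = 1
g3 = g1 OR e = 0 OR 1 = 1
g4 = g2 OR g3 = 1 OR 1 = 1
g5 = g2 XOR e = 1 XOR 1 = 0
g6 = g2 OR b = 1 OR 0 = 1

g3 = 1; g4 = 1; g5 = 0; g6 = 1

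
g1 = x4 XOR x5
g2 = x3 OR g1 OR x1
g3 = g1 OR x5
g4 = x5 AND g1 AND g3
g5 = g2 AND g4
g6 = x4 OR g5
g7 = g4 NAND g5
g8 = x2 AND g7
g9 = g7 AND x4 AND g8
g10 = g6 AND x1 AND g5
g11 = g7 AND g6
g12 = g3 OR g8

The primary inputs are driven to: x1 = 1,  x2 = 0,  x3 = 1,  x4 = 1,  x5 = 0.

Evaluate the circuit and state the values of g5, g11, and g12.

g5 = 0; g11 = 1; g12 = 1

g1 = x4 XOR x5 = 1 XOR 0 = 1
g2 = x3 OR g1 OR x1 = 1 OR 1 OR 1 = 1
g3 = g1 OR x5 = 1 OR 0 = 1
g4 = x5 AND g1 AND g3 = 0 AND 1 AND 1 = 0
g5 = g2 AND g4 = 1 AND 0 = 0
g6 = x4 OR g5 = 1 OR 0 = 1
g7 = g4 NAND g5 = 0 NAND 0 = 1
g8 = x2 AND g7 = 0 AND 1 = 0
g11 = g7 AND g6 = 1 AND 1 = 1
g12 = g3 OR g8 = 1 OR 0 = 1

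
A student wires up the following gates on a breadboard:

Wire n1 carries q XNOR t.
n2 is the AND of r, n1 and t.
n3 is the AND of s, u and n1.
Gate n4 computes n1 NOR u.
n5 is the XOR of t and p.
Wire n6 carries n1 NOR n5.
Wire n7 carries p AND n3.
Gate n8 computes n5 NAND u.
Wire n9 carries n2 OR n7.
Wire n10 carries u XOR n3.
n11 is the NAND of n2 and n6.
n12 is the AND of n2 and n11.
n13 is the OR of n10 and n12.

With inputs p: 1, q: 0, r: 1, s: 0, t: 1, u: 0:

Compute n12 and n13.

n1 = q XNOR t = 0 XNOR 1 = 0
n2 = r AND n1 AND t = 1 AND 0 AND 1 = 0
n3 = s AND u AND n1 = 0 AND 0 AND 0 = 0
n5 = t XOR p = 1 XOR 1 = 0
n6 = n1 NOR n5 = 0 NOR 0 = 1
n10 = u XOR n3 = 0 XOR 0 = 0
n11 = n2 NAND n6 = 0 NAND 1 = 1
n12 = n2 AND n11 = 0 AND 1 = 0
n13 = n10 OR n12 = 0 OR 0 = 0

n12 = 0  n13 = 0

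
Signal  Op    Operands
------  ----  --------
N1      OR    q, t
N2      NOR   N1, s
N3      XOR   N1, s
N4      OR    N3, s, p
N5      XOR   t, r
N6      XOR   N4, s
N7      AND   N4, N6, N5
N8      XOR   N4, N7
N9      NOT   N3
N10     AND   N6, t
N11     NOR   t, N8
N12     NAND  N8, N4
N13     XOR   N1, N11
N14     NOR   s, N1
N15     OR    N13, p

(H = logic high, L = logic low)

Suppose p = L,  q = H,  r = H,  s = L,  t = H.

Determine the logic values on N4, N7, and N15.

N4 = H; N7 = L; N15 = H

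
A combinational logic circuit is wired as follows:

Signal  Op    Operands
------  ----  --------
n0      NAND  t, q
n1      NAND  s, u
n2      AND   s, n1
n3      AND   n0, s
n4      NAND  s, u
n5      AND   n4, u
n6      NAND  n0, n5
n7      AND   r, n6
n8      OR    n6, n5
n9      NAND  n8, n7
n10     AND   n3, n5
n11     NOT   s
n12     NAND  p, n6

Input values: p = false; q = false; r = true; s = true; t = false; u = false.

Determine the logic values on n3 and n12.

n3 = true, n12 = true

n0 = t NAND q = false NAND false = true
n3 = n0 AND s = true AND true = true
n4 = s NAND u = true NAND false = true
n5 = n4 AND u = true AND false = false
n6 = n0 NAND n5 = true NAND false = true
n12 = p NAND n6 = false NAND true = true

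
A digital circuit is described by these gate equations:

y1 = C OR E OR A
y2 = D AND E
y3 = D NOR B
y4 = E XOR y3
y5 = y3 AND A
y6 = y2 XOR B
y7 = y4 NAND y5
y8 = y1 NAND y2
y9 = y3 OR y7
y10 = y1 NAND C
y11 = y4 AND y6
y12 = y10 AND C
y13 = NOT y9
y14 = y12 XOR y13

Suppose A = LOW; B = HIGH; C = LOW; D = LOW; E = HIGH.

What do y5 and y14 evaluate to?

y1 = C OR E OR A = LOW OR HIGH OR LOW = HIGH
y3 = D NOR B = LOW NOR HIGH = LOW
y4 = E XOR y3 = HIGH XOR LOW = HIGH
y5 = y3 AND A = LOW AND LOW = LOW
y7 = y4 NAND y5 = HIGH NAND LOW = HIGH
y9 = y3 OR y7 = LOW OR HIGH = HIGH
y10 = y1 NAND C = HIGH NAND LOW = HIGH
y12 = y10 AND C = HIGH AND LOW = LOW
y13 = NOT y9 = NOT HIGH = LOW
y14 = y12 XOR y13 = LOW XOR LOW = LOW

y5 = LOW; y14 = LOW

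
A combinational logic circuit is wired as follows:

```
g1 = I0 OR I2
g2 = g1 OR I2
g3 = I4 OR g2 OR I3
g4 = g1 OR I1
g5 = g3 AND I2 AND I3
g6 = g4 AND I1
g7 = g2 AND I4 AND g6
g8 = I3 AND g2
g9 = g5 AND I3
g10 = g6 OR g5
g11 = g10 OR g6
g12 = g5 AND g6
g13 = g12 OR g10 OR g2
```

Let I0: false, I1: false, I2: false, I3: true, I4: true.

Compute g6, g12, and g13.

g6 = false, g12 = false, g13 = false

g1 = I0 OR I2 = false OR false = false
g2 = g1 OR I2 = false OR false = false
g3 = I4 OR g2 OR I3 = true OR false OR true = true
g4 = g1 OR I1 = false OR false = false
g5 = g3 AND I2 AND I3 = true AND false AND true = false
g6 = g4 AND I1 = false AND false = false
g10 = g6 OR g5 = false OR false = false
g12 = g5 AND g6 = false AND false = false
g13 = g12 OR g10 OR g2 = false OR false OR false = false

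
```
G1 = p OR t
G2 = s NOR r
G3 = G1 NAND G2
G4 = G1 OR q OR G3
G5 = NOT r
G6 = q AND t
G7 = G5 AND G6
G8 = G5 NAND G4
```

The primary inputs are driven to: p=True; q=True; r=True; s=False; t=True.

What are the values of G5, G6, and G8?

G1 = p OR t = True OR True = True
G2 = s NOR r = False NOR True = False
G3 = G1 NAND G2 = True NAND False = True
G4 = G1 OR q OR G3 = True OR True OR True = True
G5 = NOT r = NOT True = False
G6 = q AND t = True AND True = True
G8 = G5 NAND G4 = False NAND True = True

G5 = False, G6 = True, G8 = True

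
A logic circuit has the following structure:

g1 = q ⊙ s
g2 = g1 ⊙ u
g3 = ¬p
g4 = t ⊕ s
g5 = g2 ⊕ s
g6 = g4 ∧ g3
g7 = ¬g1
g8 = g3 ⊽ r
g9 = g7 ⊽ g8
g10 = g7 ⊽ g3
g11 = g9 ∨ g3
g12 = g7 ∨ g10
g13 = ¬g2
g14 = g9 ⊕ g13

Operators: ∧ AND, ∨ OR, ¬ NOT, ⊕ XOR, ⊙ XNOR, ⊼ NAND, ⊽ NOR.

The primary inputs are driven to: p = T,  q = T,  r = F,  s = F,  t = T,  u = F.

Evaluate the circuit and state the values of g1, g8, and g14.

g1 = F; g8 = T; g14 = F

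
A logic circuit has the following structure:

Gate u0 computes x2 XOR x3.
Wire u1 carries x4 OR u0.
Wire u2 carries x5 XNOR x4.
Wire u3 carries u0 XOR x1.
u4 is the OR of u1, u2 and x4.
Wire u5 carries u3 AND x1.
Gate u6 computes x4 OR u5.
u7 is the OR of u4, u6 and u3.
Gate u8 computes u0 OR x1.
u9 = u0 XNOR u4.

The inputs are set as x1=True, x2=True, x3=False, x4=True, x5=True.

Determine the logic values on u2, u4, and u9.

u0 = x2 XOR x3 = True XOR False = True
u1 = x4 OR u0 = True OR True = True
u2 = x5 XNOR x4 = True XNOR True = True
u4 = u1 OR u2 OR x4 = True OR True OR True = True
u9 = u0 XNOR u4 = True XNOR True = True

u2 = True, u4 = True, u9 = True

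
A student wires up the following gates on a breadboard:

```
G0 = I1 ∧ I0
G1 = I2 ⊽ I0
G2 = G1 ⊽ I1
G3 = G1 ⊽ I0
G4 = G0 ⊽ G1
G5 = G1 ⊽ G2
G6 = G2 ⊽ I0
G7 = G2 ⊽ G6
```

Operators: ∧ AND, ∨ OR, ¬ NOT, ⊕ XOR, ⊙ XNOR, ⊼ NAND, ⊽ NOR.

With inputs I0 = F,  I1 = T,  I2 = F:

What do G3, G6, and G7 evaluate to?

G1 = I2 NOR I0 = F NOR F = T
G2 = G1 NOR I1 = T NOR T = F
G3 = G1 NOR I0 = T NOR F = F
G6 = G2 NOR I0 = F NOR F = T
G7 = G2 NOR G6 = F NOR T = F

G3 = F, G6 = T, G7 = F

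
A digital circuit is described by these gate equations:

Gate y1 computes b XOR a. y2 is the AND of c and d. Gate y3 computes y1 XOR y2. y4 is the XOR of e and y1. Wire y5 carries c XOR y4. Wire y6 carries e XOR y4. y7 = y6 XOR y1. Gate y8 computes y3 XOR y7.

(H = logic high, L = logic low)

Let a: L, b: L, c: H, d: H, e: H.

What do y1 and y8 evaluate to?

y1 = b XOR a = L XOR L = L
y2 = c AND d = H AND H = H
y3 = y1 XOR y2 = L XOR H = H
y4 = e XOR y1 = H XOR L = H
y6 = e XOR y4 = H XOR H = L
y7 = y6 XOR y1 = L XOR L = L
y8 = y3 XOR y7 = H XOR L = H

y1 = L; y8 = H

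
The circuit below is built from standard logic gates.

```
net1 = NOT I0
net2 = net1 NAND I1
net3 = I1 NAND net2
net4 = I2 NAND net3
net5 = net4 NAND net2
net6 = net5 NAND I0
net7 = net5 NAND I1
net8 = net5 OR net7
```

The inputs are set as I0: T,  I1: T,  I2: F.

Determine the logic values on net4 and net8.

net4 = T; net8 = T

net1 = NOT I0 = NOT T = F
net2 = net1 NAND I1 = F NAND T = T
net3 = I1 NAND net2 = T NAND T = F
net4 = I2 NAND net3 = F NAND F = T
net5 = net4 NAND net2 = T NAND T = F
net7 = net5 NAND I1 = F NAND T = T
net8 = net5 OR net7 = F OR T = T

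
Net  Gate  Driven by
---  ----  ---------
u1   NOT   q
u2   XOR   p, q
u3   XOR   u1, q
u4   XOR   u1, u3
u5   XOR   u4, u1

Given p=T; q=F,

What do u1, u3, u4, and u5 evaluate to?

u1 = T, u3 = T, u4 = F, u5 = T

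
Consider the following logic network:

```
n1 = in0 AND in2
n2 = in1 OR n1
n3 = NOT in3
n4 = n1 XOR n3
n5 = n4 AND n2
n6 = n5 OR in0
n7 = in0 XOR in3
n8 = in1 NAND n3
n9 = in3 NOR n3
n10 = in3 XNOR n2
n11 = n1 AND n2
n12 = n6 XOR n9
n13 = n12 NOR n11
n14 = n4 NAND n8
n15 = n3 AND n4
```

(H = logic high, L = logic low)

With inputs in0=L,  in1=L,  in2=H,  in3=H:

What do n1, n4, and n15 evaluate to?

n1 = in0 AND in2 = L AND H = L
n3 = NOT in3 = NOT H = L
n4 = n1 XOR n3 = L XOR L = L
n15 = n3 AND n4 = L AND L = L

n1 = L, n4 = L, n15 = L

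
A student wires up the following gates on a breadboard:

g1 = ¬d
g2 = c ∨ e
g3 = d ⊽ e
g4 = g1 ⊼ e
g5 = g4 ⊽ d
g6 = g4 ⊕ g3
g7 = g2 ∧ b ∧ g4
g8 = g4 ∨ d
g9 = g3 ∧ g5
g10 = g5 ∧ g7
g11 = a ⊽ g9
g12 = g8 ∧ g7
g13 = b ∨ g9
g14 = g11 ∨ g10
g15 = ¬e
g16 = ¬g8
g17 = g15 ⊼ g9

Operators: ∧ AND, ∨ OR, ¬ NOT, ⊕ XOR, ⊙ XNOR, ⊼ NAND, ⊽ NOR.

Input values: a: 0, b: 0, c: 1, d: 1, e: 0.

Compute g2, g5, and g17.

g1 = NOT d = NOT 1 = 0
g2 = c OR e = 1 OR 0 = 1
g3 = d NOR e = 1 NOR 0 = 0
g4 = g1 NAND e = 0 NAND 0 = 1
g5 = g4 NOR d = 1 NOR 1 = 0
g9 = g3 AND g5 = 0 AND 0 = 0
g15 = NOT e = NOT 0 = 1
g17 = g15 NAND g9 = 1 NAND 0 = 1

g2 = 1, g5 = 0, g17 = 1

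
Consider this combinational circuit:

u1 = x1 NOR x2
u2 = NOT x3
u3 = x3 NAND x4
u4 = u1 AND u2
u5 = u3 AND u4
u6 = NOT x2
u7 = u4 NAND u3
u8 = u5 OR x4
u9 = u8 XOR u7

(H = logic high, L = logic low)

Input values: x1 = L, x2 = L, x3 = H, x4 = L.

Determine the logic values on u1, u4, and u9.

u1 = x1 NOR x2 = L NOR L = H
u2 = NOT x3 = NOT H = L
u3 = x3 NAND x4 = H NAND L = H
u4 = u1 AND u2 = H AND L = L
u5 = u3 AND u4 = H AND L = L
u7 = u4 NAND u3 = L NAND H = H
u8 = u5 OR x4 = L OR L = L
u9 = u8 XOR u7 = L XOR H = H

u1 = H  u4 = L  u9 = H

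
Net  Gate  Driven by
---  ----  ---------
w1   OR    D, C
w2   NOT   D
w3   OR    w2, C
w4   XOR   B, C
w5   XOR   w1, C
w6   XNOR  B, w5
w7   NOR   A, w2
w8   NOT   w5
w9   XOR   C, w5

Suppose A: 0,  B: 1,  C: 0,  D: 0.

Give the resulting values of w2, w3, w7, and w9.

w2 = 1, w3 = 1, w7 = 0, w9 = 0

w1 = D OR C = 0 OR 0 = 0
w2 = NOT D = NOT 0 = 1
w3 = w2 OR C = 1 OR 0 = 1
w5 = w1 XOR C = 0 XOR 0 = 0
w7 = A NOR w2 = 0 NOR 1 = 0
w9 = C XOR w5 = 0 XOR 0 = 0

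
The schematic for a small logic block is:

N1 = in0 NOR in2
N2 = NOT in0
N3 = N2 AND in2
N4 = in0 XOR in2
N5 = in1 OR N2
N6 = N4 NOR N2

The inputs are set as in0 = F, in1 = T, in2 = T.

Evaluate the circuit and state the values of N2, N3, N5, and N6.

N2 = T, N3 = T, N5 = T, N6 = F

N2 = NOT in0 = NOT F = T
N3 = N2 AND in2 = T AND T = T
N4 = in0 XOR in2 = F XOR T = T
N5 = in1 OR N2 = T OR T = T
N6 = N4 NOR N2 = T NOR T = F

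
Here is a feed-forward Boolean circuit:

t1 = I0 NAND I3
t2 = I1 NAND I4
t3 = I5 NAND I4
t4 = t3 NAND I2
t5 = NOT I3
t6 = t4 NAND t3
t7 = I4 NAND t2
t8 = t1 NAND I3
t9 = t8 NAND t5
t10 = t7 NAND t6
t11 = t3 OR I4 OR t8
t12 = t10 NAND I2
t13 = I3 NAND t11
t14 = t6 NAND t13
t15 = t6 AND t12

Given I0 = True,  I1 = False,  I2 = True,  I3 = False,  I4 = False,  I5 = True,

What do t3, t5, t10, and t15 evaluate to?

t3 = True; t5 = True; t10 = False; t15 = True

t2 = I1 NAND I4 = False NAND False = True
t3 = I5 NAND I4 = True NAND False = True
t4 = t3 NAND I2 = True NAND True = False
t5 = NOT I3 = NOT False = True
t6 = t4 NAND t3 = False NAND True = True
t7 = I4 NAND t2 = False NAND True = True
t10 = t7 NAND t6 = True NAND True = False
t12 = t10 NAND I2 = False NAND True = True
t15 = t6 AND t12 = True AND True = True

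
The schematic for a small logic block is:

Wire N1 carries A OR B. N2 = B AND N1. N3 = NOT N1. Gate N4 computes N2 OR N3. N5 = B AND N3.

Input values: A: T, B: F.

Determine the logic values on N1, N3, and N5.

N1 = A OR B = T OR F = T
N3 = NOT N1 = NOT T = F
N5 = B AND N3 = F AND F = F

N1 = T, N3 = F, N5 = F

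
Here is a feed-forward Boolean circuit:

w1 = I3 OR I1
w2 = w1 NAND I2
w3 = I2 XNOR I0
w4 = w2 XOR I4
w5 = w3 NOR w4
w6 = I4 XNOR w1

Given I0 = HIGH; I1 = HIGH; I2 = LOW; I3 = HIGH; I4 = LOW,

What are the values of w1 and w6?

w1 = HIGH  w6 = LOW

w1 = I3 OR I1 = HIGH OR HIGH = HIGH
w6 = I4 XNOR w1 = LOW XNOR HIGH = LOW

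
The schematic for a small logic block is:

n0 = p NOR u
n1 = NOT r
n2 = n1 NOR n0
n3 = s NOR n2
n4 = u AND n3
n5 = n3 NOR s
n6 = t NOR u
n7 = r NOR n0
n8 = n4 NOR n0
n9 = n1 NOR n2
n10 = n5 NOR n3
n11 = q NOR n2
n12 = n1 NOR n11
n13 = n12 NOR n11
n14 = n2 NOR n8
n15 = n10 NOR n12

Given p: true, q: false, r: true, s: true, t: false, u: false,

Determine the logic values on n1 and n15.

n1 = false  n15 = false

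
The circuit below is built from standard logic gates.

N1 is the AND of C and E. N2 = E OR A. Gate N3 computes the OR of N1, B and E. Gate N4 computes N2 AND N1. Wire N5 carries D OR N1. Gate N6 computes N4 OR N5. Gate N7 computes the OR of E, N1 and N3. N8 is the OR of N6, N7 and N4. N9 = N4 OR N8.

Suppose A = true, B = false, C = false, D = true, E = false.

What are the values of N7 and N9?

N1 = C AND E = false AND false = false
N2 = E OR A = false OR true = true
N3 = N1 OR B OR E = false OR false OR false = false
N4 = N2 AND N1 = true AND false = false
N5 = D OR N1 = true OR false = true
N6 = N4 OR N5 = false OR true = true
N7 = E OR N1 OR N3 = false OR false OR false = false
N8 = N6 OR N7 OR N4 = true OR false OR false = true
N9 = N4 OR N8 = false OR true = true

N7 = false  N9 = true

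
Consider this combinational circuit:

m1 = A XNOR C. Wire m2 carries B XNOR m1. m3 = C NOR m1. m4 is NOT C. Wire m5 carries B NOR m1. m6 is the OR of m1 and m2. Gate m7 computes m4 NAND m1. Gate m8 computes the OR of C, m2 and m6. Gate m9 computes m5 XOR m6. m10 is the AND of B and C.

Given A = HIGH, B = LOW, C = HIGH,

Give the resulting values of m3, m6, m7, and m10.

m1 = A XNOR C = HIGH XNOR HIGH = HIGH
m2 = B XNOR m1 = LOW XNOR HIGH = LOW
m3 = C NOR m1 = HIGH NOR HIGH = LOW
m4 = NOT C = NOT HIGH = LOW
m6 = m1 OR m2 = HIGH OR LOW = HIGH
m7 = m4 NAND m1 = LOW NAND HIGH = HIGH
m10 = B AND C = LOW AND HIGH = LOW

m3 = LOW, m6 = HIGH, m7 = HIGH, m10 = LOW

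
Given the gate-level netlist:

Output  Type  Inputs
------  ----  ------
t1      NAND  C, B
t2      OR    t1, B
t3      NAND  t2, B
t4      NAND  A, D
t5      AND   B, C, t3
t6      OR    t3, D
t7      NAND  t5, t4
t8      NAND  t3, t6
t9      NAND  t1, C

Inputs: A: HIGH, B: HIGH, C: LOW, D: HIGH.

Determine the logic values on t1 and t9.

t1 = HIGH; t9 = HIGH

t1 = C NAND B = LOW NAND HIGH = HIGH
t9 = t1 NAND C = HIGH NAND LOW = HIGH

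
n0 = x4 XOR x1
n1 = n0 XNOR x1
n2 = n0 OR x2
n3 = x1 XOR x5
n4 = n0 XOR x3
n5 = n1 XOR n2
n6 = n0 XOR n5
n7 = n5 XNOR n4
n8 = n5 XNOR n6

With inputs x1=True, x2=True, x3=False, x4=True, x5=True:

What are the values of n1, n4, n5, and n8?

n1 = False, n4 = False, n5 = True, n8 = True

n0 = x4 XOR x1 = True XOR True = False
n1 = n0 XNOR x1 = False XNOR True = False
n2 = n0 OR x2 = False OR True = True
n4 = n0 XOR x3 = False XOR False = False
n5 = n1 XOR n2 = False XOR True = True
n6 = n0 XOR n5 = False XOR True = True
n8 = n5 XNOR n6 = True XNOR True = True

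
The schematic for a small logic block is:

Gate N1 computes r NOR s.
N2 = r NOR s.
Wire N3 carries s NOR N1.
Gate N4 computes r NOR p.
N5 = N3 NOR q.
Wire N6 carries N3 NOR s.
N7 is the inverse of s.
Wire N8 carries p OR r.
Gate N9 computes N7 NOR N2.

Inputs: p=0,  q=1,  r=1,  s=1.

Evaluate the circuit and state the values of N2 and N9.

N2 = 0; N9 = 1

N2 = r NOR s = 1 NOR 1 = 0
N7 = NOT s = NOT 1 = 0
N9 = N7 NOR N2 = 0 NOR 0 = 1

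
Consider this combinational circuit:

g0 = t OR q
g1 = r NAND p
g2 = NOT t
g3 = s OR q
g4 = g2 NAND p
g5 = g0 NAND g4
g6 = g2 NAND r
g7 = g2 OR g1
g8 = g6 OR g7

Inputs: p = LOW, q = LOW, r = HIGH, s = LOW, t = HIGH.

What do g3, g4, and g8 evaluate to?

g3 = LOW  g4 = HIGH  g8 = HIGH

g1 = r NAND p = HIGH NAND LOW = HIGH
g2 = NOT t = NOT HIGH = LOW
g3 = s OR q = LOW OR LOW = LOW
g4 = g2 NAND p = LOW NAND LOW = HIGH
g6 = g2 NAND r = LOW NAND HIGH = HIGH
g7 = g2 OR g1 = LOW OR HIGH = HIGH
g8 = g6 OR g7 = HIGH OR HIGH = HIGH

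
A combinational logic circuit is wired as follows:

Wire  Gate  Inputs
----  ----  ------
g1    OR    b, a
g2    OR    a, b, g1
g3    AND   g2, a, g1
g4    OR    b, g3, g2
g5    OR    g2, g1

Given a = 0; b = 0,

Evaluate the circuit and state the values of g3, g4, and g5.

g3 = 0, g4 = 0, g5 = 0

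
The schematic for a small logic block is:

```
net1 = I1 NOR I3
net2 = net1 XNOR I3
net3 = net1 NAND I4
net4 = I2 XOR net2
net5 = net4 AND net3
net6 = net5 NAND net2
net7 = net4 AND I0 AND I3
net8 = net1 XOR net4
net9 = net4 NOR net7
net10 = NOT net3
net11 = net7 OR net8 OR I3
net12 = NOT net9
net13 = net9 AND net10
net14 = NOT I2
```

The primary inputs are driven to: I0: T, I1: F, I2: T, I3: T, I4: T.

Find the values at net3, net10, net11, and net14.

net1 = I1 NOR I3 = F NOR T = F
net2 = net1 XNOR I3 = F XNOR T = F
net3 = net1 NAND I4 = F NAND T = T
net4 = I2 XOR net2 = T XOR F = T
net7 = net4 AND I0 AND I3 = T AND T AND T = T
net8 = net1 XOR net4 = F XOR T = T
net10 = NOT net3 = NOT T = F
net11 = net7 OR net8 OR I3 = T OR T OR T = T
net14 = NOT I2 = NOT T = F

net3 = T  net10 = F  net11 = T  net14 = F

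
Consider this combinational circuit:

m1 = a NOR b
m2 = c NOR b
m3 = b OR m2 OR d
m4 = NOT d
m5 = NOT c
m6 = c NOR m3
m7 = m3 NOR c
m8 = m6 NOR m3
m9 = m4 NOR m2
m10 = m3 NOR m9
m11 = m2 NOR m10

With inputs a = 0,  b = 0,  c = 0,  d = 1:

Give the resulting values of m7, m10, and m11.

m7 = 0; m10 = 0; m11 = 0

m2 = c NOR b = 0 NOR 0 = 1
m3 = b OR m2 OR d = 0 OR 1 OR 1 = 1
m4 = NOT d = NOT 1 = 0
m7 = m3 NOR c = 1 NOR 0 = 0
m9 = m4 NOR m2 = 0 NOR 1 = 0
m10 = m3 NOR m9 = 1 NOR 0 = 0
m11 = m2 NOR m10 = 1 NOR 0 = 0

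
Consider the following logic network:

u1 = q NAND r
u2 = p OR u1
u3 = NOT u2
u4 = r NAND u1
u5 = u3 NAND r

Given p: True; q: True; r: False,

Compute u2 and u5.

u2 = True, u5 = True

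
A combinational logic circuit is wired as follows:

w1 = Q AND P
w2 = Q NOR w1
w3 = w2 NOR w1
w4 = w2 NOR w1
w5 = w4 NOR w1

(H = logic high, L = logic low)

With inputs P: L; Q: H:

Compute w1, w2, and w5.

w1 = L  w2 = L  w5 = L

w1 = Q AND P = H AND L = L
w2 = Q NOR w1 = H NOR L = L
w4 = w2 NOR w1 = L NOR L = H
w5 = w4 NOR w1 = H NOR L = L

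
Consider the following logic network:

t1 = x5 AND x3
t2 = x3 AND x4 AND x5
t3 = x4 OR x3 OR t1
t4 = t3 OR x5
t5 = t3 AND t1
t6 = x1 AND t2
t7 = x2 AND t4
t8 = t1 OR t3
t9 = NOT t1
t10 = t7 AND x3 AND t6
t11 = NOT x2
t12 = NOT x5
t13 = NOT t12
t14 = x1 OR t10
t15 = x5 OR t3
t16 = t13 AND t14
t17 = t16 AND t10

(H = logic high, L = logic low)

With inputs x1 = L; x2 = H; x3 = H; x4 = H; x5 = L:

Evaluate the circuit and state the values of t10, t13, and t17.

t1 = x5 AND x3 = L AND H = L
t2 = x3 AND x4 AND x5 = H AND H AND L = L
t3 = x4 OR x3 OR t1 = H OR H OR L = H
t4 = t3 OR x5 = H OR L = H
t6 = x1 AND t2 = L AND L = L
t7 = x2 AND t4 = H AND H = H
t10 = t7 AND x3 AND t6 = H AND H AND L = L
t12 = NOT x5 = NOT L = H
t13 = NOT t12 = NOT H = L
t14 = x1 OR t10 = L OR L = L
t16 = t13 AND t14 = L AND L = L
t17 = t16 AND t10 = L AND L = L

t10 = L; t13 = L; t17 = L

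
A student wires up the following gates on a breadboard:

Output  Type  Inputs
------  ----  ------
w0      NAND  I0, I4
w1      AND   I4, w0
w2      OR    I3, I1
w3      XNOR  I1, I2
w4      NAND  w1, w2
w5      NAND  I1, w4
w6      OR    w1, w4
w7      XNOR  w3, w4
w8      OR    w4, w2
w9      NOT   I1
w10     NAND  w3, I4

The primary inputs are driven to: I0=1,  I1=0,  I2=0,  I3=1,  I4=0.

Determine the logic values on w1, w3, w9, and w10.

w0 = I0 NAND I4 = 1 NAND 0 = 1
w1 = I4 AND w0 = 0 AND 1 = 0
w3 = I1 XNOR I2 = 0 XNOR 0 = 1
w9 = NOT I1 = NOT 0 = 1
w10 = w3 NAND I4 = 1 NAND 0 = 1

w1 = 0, w3 = 1, w9 = 1, w10 = 1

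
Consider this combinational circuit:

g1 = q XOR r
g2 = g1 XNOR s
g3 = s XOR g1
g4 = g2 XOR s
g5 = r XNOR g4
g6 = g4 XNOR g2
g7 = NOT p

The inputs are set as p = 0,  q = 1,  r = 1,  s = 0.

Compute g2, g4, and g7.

g2 = 1, g4 = 1, g7 = 1

g1 = q XOR r = 1 XOR 1 = 0
g2 = g1 XNOR s = 0 XNOR 0 = 1
g4 = g2 XOR s = 1 XOR 0 = 1
g7 = NOT p = NOT 0 = 1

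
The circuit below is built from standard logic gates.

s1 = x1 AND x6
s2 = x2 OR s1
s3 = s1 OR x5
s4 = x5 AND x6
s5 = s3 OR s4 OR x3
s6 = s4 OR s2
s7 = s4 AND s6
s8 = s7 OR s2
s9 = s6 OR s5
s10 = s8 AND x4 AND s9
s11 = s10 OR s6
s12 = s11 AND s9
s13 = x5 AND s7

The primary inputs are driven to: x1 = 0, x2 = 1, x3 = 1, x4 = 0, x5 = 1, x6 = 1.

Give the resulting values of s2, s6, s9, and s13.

s2 = 1, s6 = 1, s9 = 1, s13 = 1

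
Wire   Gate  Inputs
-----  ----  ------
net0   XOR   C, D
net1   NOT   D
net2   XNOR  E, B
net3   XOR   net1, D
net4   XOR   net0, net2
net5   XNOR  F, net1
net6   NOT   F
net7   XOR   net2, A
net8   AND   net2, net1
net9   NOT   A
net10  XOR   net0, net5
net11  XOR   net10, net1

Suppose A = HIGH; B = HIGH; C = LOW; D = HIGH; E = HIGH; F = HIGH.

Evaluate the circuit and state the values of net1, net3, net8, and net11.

net1 = LOW  net3 = HIGH  net8 = LOW  net11 = HIGH

net0 = C XOR D = LOW XOR HIGH = HIGH
net1 = NOT D = NOT HIGH = LOW
net2 = E XNOR B = HIGH XNOR HIGH = HIGH
net3 = net1 XOR D = LOW XOR HIGH = HIGH
net5 = F XNOR net1 = HIGH XNOR LOW = LOW
net8 = net2 AND net1 = HIGH AND LOW = LOW
net10 = net0 XOR net5 = HIGH XOR LOW = HIGH
net11 = net10 XOR net1 = HIGH XOR LOW = HIGH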